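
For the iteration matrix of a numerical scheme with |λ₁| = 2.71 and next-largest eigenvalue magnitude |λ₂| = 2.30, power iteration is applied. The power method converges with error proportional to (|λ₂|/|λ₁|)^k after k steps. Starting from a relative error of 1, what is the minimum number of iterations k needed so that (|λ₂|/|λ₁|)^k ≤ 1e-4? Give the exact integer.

|λ₂/λ₁| = 2.30/2.71 = 0.84871
Need k ≥ ln(1e-4) / ln(0.84871) = -9.2103 / -0.1640 ≈ 56.147
Smallest integer k satisfying the bound: 57

57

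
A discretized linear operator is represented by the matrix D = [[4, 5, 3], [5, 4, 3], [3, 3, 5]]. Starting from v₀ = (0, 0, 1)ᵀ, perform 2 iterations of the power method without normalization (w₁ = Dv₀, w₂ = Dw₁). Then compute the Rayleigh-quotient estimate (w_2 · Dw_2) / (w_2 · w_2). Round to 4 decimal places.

w1 = Dv₀ = (4·0 + 5·0 + 3·1; 5·0 + 4·0 + 3·1; 3·0 + 3·0 + 5·1) = (3, 3, 5)
w2 = Dw1 = (4·3 + 5·3 + 3·5; 5·3 + 4·3 + 3·5; 3·3 + 3·3 + 5·5) = (42, 42, 43)
Dw2 = (507, 507, 467)
w2·Dw2 = 42·507 + 42·507 + 43·467 = 62669; w2·w2 = 42·42 + 42·42 + 43·43 = 5377
λ ≈ 62669/5377 = 11.6550

λ ≈ 11.6550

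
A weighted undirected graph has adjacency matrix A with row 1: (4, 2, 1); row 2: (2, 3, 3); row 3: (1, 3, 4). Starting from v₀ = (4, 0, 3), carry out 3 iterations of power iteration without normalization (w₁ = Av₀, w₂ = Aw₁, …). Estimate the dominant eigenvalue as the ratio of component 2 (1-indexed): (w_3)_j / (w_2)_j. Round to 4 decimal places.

w1 = Av₀ = (4·4 + 2·0 + 1·3; 2·4 + 3·0 + 3·3; 1·4 + 3·0 + 4·3) = (19, 17, 16)
w2 = Aw1 = (4·19 + 2·17 + 1·16; 2·19 + 3·17 + 3·16; 1·19 + 3·17 + 4·16) = (126, 137, 134)
w3 = Aw2 = (912, 1065, 1073)
Ratio at component: 1065 / 137 = 7.7737

7.7737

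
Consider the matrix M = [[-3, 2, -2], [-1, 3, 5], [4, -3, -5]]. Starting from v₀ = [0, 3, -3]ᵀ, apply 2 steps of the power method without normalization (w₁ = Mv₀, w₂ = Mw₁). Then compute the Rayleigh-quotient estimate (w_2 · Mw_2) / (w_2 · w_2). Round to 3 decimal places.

w1 = Mv₀ = ((-3)·0 + 2·3 + (-2)·(-3); (-1)·0 + 3·3 + 5·(-3); 4·0 + (-3)·3 + (-5)·(-3)) = (12, -6, 6)
w2 = Mw1 = ((-3)·12 + 2·(-6) + (-2)·6; (-1)·12 + 3·(-6) + 5·6; 4·12 + (-3)·(-6) + (-5)·6) = (-60, 0, 36)
Mw2 = (108, 240, -420)
w2·Mw2 = (-60)·108 + 0·240 + 36·(-420) = -21600; w2·w2 = (-60)·(-60) + 0·0 + 36·36 = 4896
λ ≈ -21600/4896 = -4.412

-4.412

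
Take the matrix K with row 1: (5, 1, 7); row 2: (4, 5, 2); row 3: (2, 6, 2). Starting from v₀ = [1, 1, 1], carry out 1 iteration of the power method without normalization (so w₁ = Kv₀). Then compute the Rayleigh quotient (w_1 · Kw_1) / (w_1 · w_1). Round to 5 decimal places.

λ ≈ 11.32051

w1 = Kv₀ = (13, 11, 10)
Kw1 = (146, 127, 112)
w1·Kw1 = 13·146 + 11·127 + 10·112 = 4415; w1·w1 = 13·13 + 11·11 + 10·10 = 390
λ ≈ 4415/390 = 11.32051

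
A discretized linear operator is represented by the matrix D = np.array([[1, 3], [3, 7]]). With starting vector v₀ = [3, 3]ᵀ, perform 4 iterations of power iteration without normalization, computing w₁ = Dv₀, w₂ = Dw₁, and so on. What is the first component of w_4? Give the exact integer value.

w1 = Dv₀ = (12, 30)
w2 = Dw1 = (102, 246)
w3 = Dw2 = (840, 2028)
w4 = Dw3 = (6924, 16716)
The requested component of w4 is 6924.

6924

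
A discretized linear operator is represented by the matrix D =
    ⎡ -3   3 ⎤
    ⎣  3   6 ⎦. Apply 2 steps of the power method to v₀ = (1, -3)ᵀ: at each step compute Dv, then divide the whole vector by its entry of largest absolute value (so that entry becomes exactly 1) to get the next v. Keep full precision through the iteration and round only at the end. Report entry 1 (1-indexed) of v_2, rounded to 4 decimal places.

Dv0 = (-12.00000, -15.00000); divide by -15.00000 → v1 = (0.80000, 1.00000)
Dv1 = (0.60000, 8.40000); divide by 8.40000 → v2 = (0.07143, 1.00000)
Requested entry of v2: -9/-126 = 0.0714

0.0714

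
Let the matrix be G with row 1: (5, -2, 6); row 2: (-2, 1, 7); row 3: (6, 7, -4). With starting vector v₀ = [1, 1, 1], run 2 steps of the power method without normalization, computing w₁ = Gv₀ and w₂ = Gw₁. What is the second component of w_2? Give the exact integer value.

51

w1 = Gv₀ = (9, 6, 9)
w2 = Gw1 = (87, 51, 60)
The requested component of w2 is 51.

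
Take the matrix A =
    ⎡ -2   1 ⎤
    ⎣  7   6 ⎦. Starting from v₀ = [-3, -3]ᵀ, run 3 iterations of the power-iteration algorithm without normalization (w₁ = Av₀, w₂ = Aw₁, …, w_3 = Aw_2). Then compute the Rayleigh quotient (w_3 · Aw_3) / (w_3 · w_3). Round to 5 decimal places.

w1 = Av₀ = ((-2)·(-3) + 1·(-3); 7·(-3) + 6·(-3)) = (3, -39)
w2 = Aw1 = ((-2)·3 + 1·(-39); 7·3 + 6·(-39)) = (-45, -213)
w3 = Aw2 = (-123, -1593)
Aw3 = (-1347, -10419)
w3·Aw3 = (-123)·(-1347) + (-1593)·(-10419) = 16763148; w3·w3 = (-123)·(-123) + (-1593)·(-1593) = 2552778
λ ≈ 16763148/2552778 = 6.56663

6.56663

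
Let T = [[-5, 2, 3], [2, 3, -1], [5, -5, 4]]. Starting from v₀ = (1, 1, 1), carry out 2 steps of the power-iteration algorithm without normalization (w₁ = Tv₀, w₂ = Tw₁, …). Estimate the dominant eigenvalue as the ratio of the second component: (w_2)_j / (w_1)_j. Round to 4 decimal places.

2.0000

w1 = Tv₀ = (0, 4, 4)
w2 = Tw1 = (20, 8, -4)
Ratio at component: 8 / 4 = 2.0000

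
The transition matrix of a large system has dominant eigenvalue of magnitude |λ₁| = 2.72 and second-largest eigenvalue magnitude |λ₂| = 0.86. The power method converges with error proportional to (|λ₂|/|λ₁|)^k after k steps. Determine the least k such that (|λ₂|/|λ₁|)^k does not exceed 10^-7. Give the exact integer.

|λ₂/λ₁| = 0.86/2.72 = 0.31618
Need k ≥ ln(10^-7) / ln(0.31618) = -16.1181 / -1.1515 ≈ 13.998
Smallest integer k satisfying the bound: 14

14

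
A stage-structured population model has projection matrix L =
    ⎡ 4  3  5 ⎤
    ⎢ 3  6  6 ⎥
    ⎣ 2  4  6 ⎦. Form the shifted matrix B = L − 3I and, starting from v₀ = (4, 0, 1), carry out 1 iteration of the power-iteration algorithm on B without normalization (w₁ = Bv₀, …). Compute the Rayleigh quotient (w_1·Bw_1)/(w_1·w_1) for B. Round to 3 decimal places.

μ ≈ 9.622

B = L − 3I has rows (1, 3, 5); (3, 3, 6); (2, 4, 3)
w1 = Bv₀ = (1·4 + 3·0 + 5·1; 3·4 + 3·0 + 6·1; 2·4 + 4·0 + 3·1) = (9, 18, 11)
Bw1 = (118, 147, 123)
w1·Bw1 = 5061; w1·w1 = 526; μ ≈ 5061/526 = 9.622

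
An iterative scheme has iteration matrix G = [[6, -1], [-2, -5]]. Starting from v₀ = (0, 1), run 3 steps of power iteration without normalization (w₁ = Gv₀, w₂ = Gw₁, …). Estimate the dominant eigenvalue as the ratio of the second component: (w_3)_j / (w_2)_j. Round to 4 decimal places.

λ ≈ -4.9259

w1 = Gv₀ = (6·0 + (-1)·1; (-2)·0 + (-5)·1) = (-1, -5)
w2 = Gw1 = (6·(-1) + (-1)·(-5); (-2)·(-1) + (-5)·(-5)) = (-1, 27)
w3 = Gw2 = (-33, -133)
Ratio at component: -133 / 27 = -4.9259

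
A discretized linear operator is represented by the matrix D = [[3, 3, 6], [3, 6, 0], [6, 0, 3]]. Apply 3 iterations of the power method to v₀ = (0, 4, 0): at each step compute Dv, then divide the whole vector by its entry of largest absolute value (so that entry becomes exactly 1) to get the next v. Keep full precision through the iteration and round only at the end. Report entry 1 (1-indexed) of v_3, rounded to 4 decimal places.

0.9231

Dv0 = (12.00000, 24.00000, 0.00000); divide by 24.00000 → v1 = (0.50000, 1.00000, 0.00000)
Dv1 = (4.50000, 7.50000, 3.00000); divide by 7.50000 → v2 = (0.60000, 1.00000, 0.40000)
Dv2 = (7.20000, 7.80000, 4.80000); divide by 7.80000 → v3 = (0.92308, 1.00000, 0.61538)
Requested entry of v3: 1296/1404 = 0.9231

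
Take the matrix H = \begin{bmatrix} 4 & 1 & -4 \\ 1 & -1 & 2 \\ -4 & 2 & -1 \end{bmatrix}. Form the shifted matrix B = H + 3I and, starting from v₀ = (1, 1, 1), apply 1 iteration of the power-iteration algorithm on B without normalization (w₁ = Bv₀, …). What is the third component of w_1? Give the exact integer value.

B = H + 3I has rows (7, 1, -4); (1, 2, 2); (-4, 2, 2)
w1 = Bv₀ = (7·1 + 1·1 + (-4)·1; 1·1 + 2·1 + 2·1; (-4)·1 + 2·1 + 2·1) = (4, 5, 0)
Requested component of w1: 0

0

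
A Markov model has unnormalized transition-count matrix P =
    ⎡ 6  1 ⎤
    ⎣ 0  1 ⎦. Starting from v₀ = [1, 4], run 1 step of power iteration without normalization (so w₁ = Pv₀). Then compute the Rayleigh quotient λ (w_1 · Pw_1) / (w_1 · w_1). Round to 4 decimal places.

λ ≈ 5.6552

w1 = Pv₀ = (6·1 + 1·4; 0·1 + 1·4) = (10, 4)
Pw1 = (64, 4)
w1·Pw1 = 10·64 + 4·4 = 656; w1·w1 = 10·10 + 4·4 = 116
λ ≈ 656/116 = 5.6552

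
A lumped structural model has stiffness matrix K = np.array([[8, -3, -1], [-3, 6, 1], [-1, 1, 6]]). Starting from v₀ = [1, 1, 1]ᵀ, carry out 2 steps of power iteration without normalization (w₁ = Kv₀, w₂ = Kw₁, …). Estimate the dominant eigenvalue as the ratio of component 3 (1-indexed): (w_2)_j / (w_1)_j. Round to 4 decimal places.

λ ≈ 6.0000

w1 = Kv₀ = (8·1 + (-3)·1 + (-1)·1; (-3)·1 + 6·1 + 1·1; (-1)·1 + 1·1 + 6·1) = (4, 4, 6)
w2 = Kw1 = (8·4 + (-3)·4 + (-1)·6; (-3)·4 + 6·4 + 1·6; (-1)·4 + 1·4 + 6·6) = (14, 18, 36)
Ratio at component: 36 / 6 = 6.0000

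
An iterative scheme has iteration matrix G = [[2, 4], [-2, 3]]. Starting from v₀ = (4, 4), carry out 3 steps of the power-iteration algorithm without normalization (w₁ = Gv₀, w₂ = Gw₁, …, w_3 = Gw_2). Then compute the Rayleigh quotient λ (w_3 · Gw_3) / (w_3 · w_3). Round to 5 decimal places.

3.13040

w1 = Gv₀ = (24, 4)
w2 = Gw1 = (64, -36)
w3 = Gw2 = (-16, -236)
Gw3 = (-976, -676)
w3·Gw3 = (-16)·(-976) + (-236)·(-676) = 175152; w3·w3 = (-16)·(-16) + (-236)·(-236) = 55952
λ ≈ 175152/55952 = 3.13040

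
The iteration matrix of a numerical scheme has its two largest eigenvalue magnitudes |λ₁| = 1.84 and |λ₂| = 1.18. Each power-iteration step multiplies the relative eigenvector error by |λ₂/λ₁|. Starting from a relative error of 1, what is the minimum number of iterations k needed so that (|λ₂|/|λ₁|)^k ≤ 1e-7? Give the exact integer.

|λ₂/λ₁| = 1.18/1.84 = 0.64130
Need k ≥ ln(1e-7) / ln(0.64130) = -16.1181 / -0.4443 ≈ 36.281
Smallest integer k satisfying the bound: 37

37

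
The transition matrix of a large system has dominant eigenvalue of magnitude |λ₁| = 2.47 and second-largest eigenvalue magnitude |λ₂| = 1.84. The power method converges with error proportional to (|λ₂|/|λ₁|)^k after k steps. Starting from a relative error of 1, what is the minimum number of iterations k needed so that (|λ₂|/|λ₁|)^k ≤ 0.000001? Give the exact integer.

|λ₂/λ₁| = 1.84/2.47 = 0.74494
Need k ≥ ln(0.000001) / ln(0.74494) = -13.8155 / -0.2945 ≈ 46.919
Smallest integer k satisfying the bound: 47

47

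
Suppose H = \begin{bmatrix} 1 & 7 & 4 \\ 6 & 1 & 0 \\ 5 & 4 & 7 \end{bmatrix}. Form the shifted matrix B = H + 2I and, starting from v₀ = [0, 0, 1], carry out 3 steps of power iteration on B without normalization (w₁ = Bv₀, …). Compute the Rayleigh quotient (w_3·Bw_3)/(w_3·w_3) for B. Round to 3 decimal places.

B = H + 2I has rows (3, 7, 4); (6, 3, 0); (5, 4, 9)
w1 = Bv₀ = (4, 0, 9)
w2 = Bw1 = (48, 24, 101)
w3 = Bw2 = (716, 360, 1245)
Bw3 = (9648, 5376, 16225)
w3·Bw3 = 29043453; w3·w3 = 2192281; μ ≈ 29043453/2192281 = 13.248

μ ≈ 13.248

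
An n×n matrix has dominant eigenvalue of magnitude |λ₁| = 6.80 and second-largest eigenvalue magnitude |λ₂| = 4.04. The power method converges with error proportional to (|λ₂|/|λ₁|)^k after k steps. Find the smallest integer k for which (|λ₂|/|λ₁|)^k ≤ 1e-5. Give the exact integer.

23

|λ₂/λ₁| = 4.04/6.80 = 0.59412
Need k ≥ ln(1e-5) / ln(0.59412) = -11.5129 / -0.5207 ≈ 22.111
Smallest integer k satisfying the bound: 23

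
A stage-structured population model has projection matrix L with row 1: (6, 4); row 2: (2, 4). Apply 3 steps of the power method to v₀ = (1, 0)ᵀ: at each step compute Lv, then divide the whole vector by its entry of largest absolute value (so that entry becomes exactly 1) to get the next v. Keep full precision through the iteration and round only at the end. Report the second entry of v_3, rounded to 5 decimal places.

Lv0 = (6.000000, 2.000000); divide by 6.000000 → v1 = (1.000000, 0.333333)
Lv1 = (7.333333, 3.333333); divide by 7.333333 → v2 = (1.000000, 0.454545)
Lv2 = (7.818182, 3.818182); divide by 7.818182 → v3 = (1.000000, 0.488372)
Requested entry of v3: 168/344 = 0.48837

0.48837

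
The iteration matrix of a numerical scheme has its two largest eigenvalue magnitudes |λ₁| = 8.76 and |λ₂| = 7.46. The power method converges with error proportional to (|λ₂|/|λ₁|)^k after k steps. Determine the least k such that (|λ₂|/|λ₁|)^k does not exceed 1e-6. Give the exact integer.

|λ₂/λ₁| = 7.46/8.76 = 0.85160
Need k ≥ ln(1e-6) / ln(0.85160) = -13.8155 / -0.1606 ≈ 86.003
Smallest integer k satisfying the bound: 87

87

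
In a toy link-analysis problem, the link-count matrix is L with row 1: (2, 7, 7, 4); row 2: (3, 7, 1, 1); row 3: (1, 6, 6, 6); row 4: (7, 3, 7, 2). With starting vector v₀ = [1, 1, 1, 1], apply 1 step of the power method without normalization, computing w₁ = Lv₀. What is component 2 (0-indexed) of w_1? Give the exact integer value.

19

w1 = Lv₀ = (20, 12, 19, 19)
The requested component of w1 is 19.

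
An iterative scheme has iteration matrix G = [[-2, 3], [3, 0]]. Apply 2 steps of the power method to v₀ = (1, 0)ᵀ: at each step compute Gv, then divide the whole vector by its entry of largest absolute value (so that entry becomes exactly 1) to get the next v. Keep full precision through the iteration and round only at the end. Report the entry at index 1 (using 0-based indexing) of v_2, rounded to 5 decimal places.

Gv0 = (-2.000000, 3.000000); divide by 3.000000 → v1 = (-0.666667, 1.000000)
Gv1 = (4.333333, -2.000000); divide by 4.333333 → v2 = (1.000000, -0.461538)
Requested entry of v2: -6/13 = -0.46154

-0.46154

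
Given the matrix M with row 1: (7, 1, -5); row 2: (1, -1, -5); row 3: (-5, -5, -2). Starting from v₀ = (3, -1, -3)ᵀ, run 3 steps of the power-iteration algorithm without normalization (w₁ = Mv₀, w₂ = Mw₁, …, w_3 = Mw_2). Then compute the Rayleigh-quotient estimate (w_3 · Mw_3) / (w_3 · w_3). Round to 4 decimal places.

w1 = Mv₀ = (7·3 + 1·(-1) + (-5)·(-3); 1·3 + (-1)·(-1) + (-5)·(-3); (-5)·3 + (-5)·(-1) + (-2)·(-3)) = (35, 19, -4)
w2 = Mw1 = (7·35 + 1·19 + (-5)·(-4); 1·35 + (-1)·19 + (-5)·(-4); (-5)·35 + (-5)·19 + (-2)·(-4)) = (284, 36, -262)
w3 = Mw2 = (3334, 1558, -1076)
Mw3 = (30276, 7156, -22308)
w3·Mw3 = 3334·30276 + 1558·7156 + (-1076)·(-22308) = 136092640; w3·w3 = 3334·3334 + 1558·1558 + (-1076)·(-1076) = 14700696
λ ≈ 136092640/14700696 = 9.2576

9.2576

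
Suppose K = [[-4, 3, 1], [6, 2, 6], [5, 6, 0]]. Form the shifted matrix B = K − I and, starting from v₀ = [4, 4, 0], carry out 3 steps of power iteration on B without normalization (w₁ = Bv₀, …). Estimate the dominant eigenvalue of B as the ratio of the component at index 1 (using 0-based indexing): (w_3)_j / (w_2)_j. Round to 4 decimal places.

7.1967

B = K − I has rows (-5, 3, 1); (6, 1, 6); (5, 6, -1)
w1 = Bv₀ = ((-5)·4 + 3·4 + 1·0; 6·4 + 1·4 + 6·0; 5·4 + 6·4 + (-1)·0) = (-8, 28, 44)
w2 = Bw1 = ((-5)·(-8) + 3·28 + 1·44; 6·(-8) + 1·28 + 6·44; 5·(-8) + 6·28 + (-1)·44) = (168, 244, 84)
w3 = Bw2 = (-24, 1756, 2220)
Ratio: 1756/244 = 7.1967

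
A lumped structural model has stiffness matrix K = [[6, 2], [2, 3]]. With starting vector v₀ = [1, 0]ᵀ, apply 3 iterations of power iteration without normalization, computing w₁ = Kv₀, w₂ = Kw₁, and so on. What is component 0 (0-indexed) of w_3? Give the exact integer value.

276

w1 = Kv₀ = (6, 2)
w2 = Kw1 = (40, 18)
w3 = Kw2 = (276, 134)
The requested component of w3 is 276.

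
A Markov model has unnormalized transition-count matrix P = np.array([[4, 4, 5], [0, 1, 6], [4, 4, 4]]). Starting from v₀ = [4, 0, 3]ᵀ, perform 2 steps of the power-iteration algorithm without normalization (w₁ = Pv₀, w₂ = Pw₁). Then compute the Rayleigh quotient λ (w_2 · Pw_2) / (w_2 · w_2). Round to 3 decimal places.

10.810

w1 = Pv₀ = (4·4 + 4·0 + 5·3; 0·4 + 1·0 + 6·3; 4·4 + 4·0 + 4·3) = (31, 18, 28)
w2 = Pw1 = (4·31 + 4·18 + 5·28; 0·31 + 1·18 + 6·28; 4·31 + 4·18 + 4·28) = (336, 186, 308)
Pw2 = (3628, 2034, 3320)
w2·Pw2 = 336·3628 + 186·2034 + 308·3320 = 2619892; w2·w2 = 336·336 + 186·186 + 308·308 = 242356
λ ≈ 2619892/242356 = 10.810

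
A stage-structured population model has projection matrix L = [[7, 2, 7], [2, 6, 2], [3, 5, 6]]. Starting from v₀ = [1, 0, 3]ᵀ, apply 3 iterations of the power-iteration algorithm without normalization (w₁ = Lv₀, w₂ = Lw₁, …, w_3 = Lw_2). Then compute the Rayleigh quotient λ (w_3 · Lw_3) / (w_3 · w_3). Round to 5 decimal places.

λ ≈ 13.15317

w1 = Lv₀ = (7·1 + 2·0 + 7·3; 2·1 + 6·0 + 2·3; 3·1 + 5·0 + 6·3) = (28, 8, 21)
w2 = Lw1 = (7·28 + 2·8 + 7·21; 2·28 + 6·8 + 2·21; 3·28 + 5·8 + 6·21) = (359, 146, 250)
w3 = Lw2 = (4555, 2094, 3307)
Lw3 = (59222, 28288, 43977)
w3·Lw3 = 4555·59222 + 2094·28288 + 3307·43977 = 474423221; w3·w3 = 4555·4555 + 2094·2094 + 3307·3307 = 36069110
λ ≈ 474423221/36069110 = 13.15317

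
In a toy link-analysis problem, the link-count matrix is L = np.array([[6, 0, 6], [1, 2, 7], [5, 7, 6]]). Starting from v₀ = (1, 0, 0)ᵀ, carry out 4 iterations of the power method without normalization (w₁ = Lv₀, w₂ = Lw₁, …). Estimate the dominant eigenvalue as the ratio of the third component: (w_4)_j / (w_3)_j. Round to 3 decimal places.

λ ≈ 14.071

w1 = Lv₀ = (6, 1, 5)
w2 = Lw1 = (66, 43, 67)
w3 = Lw2 = (798, 621, 1033)
w4 = Lw3 = (10986, 9271, 14535)
Ratio at component: 14535 / 1033 = 14.071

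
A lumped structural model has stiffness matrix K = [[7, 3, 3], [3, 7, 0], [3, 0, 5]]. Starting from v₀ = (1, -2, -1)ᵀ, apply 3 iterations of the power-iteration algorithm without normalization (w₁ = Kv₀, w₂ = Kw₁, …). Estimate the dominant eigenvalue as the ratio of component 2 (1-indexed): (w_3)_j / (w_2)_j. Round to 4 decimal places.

w1 = Kv₀ = (-2, -11, -2)
w2 = Kw1 = (-53, -83, -16)
w3 = Kw2 = (-668, -740, -239)
Ratio at component: -740 / -83 = 8.9157

8.9157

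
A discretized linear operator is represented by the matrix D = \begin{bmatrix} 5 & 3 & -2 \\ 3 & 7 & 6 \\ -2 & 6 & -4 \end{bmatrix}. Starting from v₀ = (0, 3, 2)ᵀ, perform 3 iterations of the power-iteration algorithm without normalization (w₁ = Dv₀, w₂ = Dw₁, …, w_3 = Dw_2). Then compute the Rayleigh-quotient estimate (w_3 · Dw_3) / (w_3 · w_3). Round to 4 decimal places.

w1 = Dv₀ = (5·0 + 3·3 + (-2)·2; 3·0 + 7·3 + 6·2; (-2)·0 + 6·3 + (-4)·2) = (5, 33, 10)
w2 = Dw1 = (5·5 + 3·33 + (-2)·10; 3·5 + 7·33 + 6·10; (-2)·5 + 6·33 + (-4)·10) = (104, 306, 148)
w3 = Dw2 = (1142, 3342, 1036)
Dw3 = (13664, 33036, 13624)
w3·Dw3 = 1142·13664 + 3342·33036 + 1036·13624 = 140125064; w3·w3 = 1142·1142 + 3342·3342 + 1036·1036 = 13546424
λ ≈ 140125064/13546424 = 10.3441

λ ≈ 10.3441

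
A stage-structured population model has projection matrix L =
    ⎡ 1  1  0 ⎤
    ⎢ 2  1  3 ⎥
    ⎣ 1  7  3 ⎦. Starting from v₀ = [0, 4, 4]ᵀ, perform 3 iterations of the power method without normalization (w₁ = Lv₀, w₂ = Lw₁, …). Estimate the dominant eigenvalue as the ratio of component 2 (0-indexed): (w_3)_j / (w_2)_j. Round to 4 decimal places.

w1 = Lv₀ = (4, 16, 40)
w2 = Lw1 = (20, 144, 236)
w3 = Lw2 = (164, 892, 1736)
Ratio at component: 1736 / 236 = 7.3559

7.3559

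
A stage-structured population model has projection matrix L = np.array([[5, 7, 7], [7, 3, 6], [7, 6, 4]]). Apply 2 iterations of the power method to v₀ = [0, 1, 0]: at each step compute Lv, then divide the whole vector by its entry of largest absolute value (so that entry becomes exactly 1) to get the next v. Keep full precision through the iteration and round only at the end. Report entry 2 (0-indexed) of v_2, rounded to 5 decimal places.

0.92857

Lv0 = (7.000000, 3.000000, 6.000000); divide by 7.000000 → v1 = (1.000000, 0.428571, 0.857143)
Lv1 = (14.000000, 13.428571, 13.000000); divide by 14.000000 → v2 = (1.000000, 0.959184, 0.928571)
Requested entry of v2: 91/98 = 0.92857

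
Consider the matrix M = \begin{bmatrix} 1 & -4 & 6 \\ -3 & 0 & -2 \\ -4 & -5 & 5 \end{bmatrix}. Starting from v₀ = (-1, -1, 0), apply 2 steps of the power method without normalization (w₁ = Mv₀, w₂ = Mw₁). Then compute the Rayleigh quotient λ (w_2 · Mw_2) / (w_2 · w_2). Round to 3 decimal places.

5.579

w1 = Mv₀ = (1·(-1) + (-4)·(-1) + 6·0; (-3)·(-1) + 0·(-1) + (-2)·0; (-4)·(-1) + (-5)·(-1) + 5·0) = (3, 3, 9)
w2 = Mw1 = (1·3 + (-4)·3 + 6·9; (-3)·3 + 0·3 + (-2)·9; (-4)·3 + (-5)·3 + 5·9) = (45, -27, 18)
Mw2 = (261, -171, 45)
w2·Mw2 = 45·261 + (-27)·(-171) + 18·45 = 17172; w2·w2 = 45·45 + (-27)·(-27) + 18·18 = 3078
λ ≈ 17172/3078 = 5.579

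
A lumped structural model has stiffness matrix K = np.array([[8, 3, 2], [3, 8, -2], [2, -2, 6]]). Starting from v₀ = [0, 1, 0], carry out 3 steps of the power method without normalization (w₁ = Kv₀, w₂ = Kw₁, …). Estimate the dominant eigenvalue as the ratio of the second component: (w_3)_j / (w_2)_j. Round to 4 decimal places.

w1 = Kv₀ = (3, 8, -2)
w2 = Kw1 = (44, 77, -22)
w3 = Kw2 = (539, 792, -198)
Ratio at component: 792 / 77 = 10.2857

λ ≈ 10.2857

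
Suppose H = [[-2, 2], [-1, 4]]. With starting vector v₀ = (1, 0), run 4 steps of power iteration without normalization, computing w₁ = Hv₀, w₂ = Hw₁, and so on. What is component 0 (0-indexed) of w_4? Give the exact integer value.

w1 = Hv₀ = ((-2)·1 + 2·0; (-1)·1 + 4·0) = (-2, -1)
w2 = Hw1 = ((-2)·(-2) + 2·(-1); (-1)·(-2) + 4·(-1)) = (2, -2)
w3 = Hw2 = (-8, -10)
w4 = Hw3 = (-4, -32)
The requested component of w4 is -4.

-4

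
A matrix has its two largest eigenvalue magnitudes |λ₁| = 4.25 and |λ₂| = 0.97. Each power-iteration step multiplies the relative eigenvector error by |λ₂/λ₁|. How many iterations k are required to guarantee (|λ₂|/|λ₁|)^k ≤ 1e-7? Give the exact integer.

|λ₂/λ₁| = 0.97/4.25 = 0.22824
Need k ≥ ln(1e-7) / ln(0.22824) = -16.1181 / -1.4774 ≈ 10.910
Smallest integer k satisfying the bound: 11

11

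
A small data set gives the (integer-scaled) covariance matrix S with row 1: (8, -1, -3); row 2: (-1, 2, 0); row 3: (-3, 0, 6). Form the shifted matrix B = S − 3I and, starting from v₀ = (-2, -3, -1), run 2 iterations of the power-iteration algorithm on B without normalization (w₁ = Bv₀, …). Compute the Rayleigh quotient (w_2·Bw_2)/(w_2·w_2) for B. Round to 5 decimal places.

μ ≈ 7.08260

B = S − 3I has rows (5, -1, -3); (-1, -1, 0); (-3, 0, 3)
w1 = Bv₀ = (-4, 5, 3)
w2 = Bw1 = (-34, -1, 21)
Bw2 = (-232, 35, 165)
w2·Bw2 = 11318; w2·w2 = 1598; μ ≈ 11318/1598 = 7.08260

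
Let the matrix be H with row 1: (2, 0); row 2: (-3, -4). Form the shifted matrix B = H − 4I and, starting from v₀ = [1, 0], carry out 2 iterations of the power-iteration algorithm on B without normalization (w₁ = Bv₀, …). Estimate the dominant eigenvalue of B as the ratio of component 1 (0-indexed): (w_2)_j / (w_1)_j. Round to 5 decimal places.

μ ≈ -10.00000

B = H − 4I has rows (-2, 0); (-3, -8)
w1 = Bv₀ = ((-2)·1 + 0·0; (-3)·1 + (-8)·0) = (-2, -3)
w2 = Bw1 = ((-2)·(-2) + 0·(-3); (-3)·(-2) + (-8)·(-3)) = (4, 30)
Ratio: 30/-3 = -10.00000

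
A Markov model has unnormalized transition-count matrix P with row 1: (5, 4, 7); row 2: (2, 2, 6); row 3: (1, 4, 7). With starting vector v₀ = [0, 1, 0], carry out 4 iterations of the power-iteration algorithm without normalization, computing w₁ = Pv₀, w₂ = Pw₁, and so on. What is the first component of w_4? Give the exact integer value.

8576

w1 = Pv₀ = (5·0 + 4·1 + 7·0; 2·0 + 2·1 + 6·0; 1·0 + 4·1 + 7·0) = (4, 2, 4)
w2 = Pw1 = (5·4 + 4·2 + 7·4; 2·4 + 2·2 + 6·4; 1·4 + 4·2 + 7·4) = (56, 36, 40)
w3 = Pw2 = (704, 424, 480)
w4 = Pw3 = (8576, 5136, 5760)
The requested component of w4 is 8576.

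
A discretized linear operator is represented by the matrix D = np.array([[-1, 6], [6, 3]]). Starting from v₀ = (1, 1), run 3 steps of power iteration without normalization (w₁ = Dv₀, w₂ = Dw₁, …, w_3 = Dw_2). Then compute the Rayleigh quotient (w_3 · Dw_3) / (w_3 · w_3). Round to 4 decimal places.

w1 = Dv₀ = ((-1)·1 + 6·1; 6·1 + 3·1) = (5, 9)
w2 = Dw1 = ((-1)·5 + 6·9; 6·5 + 3·9) = (49, 57)
w3 = Dw2 = (293, 465)
Dw3 = (2497, 3153)
w3·Dw3 = 293·2497 + 465·3153 = 2197766; w3·w3 = 293·293 + 465·465 = 302074
λ ≈ 2197766/302074 = 7.2756

7.2756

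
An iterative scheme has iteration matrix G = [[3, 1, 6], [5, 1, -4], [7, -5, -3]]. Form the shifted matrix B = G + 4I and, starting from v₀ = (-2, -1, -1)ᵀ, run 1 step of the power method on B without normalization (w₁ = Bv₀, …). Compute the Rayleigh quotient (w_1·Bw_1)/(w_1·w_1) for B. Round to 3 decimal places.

μ ≈ 10.450

B = G + 4I has rows (7, 1, 6); (5, 5, -4); (7, -5, 1)
w1 = Bv₀ = (7·(-2) + 1·(-1) + 6·(-1); 5·(-2) + 5·(-1) + (-4)·(-1); 7·(-2) + (-5)·(-1) + 1·(-1)) = (-21, -11, -10)
Bw1 = (-218, -120, -102)
w1·Bw1 = 6918; w1·w1 = 662; μ ≈ 6918/662 = 10.450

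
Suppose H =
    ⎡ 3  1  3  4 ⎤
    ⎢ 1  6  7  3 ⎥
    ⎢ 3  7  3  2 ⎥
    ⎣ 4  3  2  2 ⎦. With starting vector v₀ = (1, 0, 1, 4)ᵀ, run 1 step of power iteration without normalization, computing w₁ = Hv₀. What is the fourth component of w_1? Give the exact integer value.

w1 = Hv₀ = (3·1 + 1·0 + 3·1 + 4·4; 1·1 + 6·0 + 7·1 + 3·4; 3·1 + 7·0 + 3·1 + 2·4; 4·1 + 3·0 + 2·1 + 2·4) = (22, 20, 14, 14)
The requested component of w1 is 14.

14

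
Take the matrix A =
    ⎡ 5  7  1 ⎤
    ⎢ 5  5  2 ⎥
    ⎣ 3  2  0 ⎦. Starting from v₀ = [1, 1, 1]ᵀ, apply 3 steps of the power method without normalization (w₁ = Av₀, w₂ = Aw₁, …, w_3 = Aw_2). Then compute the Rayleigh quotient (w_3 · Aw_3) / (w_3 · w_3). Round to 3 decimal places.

w1 = Av₀ = (13, 12, 5)
w2 = Aw1 = (154, 135, 63)
w3 = Aw2 = (1778, 1571, 732)
Aw3 = (20619, 18209, 8476)
w3·Aw3 = 1778·20619 + 1571·18209 + 732·8476 = 71471353; w3·w3 = 1778·1778 + 1571·1571 + 732·732 = 6165149
λ ≈ 71471353/6165149 = 11.593

11.593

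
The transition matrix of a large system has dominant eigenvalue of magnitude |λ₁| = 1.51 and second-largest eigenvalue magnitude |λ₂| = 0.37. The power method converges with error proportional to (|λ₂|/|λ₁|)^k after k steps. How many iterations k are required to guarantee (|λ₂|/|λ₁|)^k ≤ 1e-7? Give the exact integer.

12

|λ₂/λ₁| = 0.37/1.51 = 0.24503
Need k ≥ ln(1e-7) / ln(0.24503) = -16.1181 / -1.4064 ≈ 11.461
Smallest integer k satisfying the bound: 12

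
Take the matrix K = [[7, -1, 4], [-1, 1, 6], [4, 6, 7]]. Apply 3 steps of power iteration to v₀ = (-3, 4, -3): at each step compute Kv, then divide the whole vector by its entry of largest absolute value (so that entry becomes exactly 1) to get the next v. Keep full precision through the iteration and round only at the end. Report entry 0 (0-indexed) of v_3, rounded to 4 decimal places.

Kv0 = (-37.00000, -11.00000, -9.00000); divide by -37.00000 → v1 = (1.00000, 0.29730, 0.24324)
Kv1 = (7.67568, 0.75676, 7.48649); divide by 7.67568 → v2 = (1.00000, 0.09859, 0.97535)
Kv2 = (10.80282, 4.95070, 11.41901); divide by 11.41901 → v3 = (0.94604, 0.43355, 1.00000)
Requested entry of v3: -3068/-3243 = 0.9460

0.9460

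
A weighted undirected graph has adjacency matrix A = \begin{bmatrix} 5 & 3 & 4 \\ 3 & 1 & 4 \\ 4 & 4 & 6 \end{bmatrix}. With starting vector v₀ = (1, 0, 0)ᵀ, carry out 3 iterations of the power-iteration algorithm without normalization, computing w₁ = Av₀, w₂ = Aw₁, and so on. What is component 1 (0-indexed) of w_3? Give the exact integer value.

408

w1 = Av₀ = (5, 3, 4)
w2 = Aw1 = (50, 34, 56)
w3 = Aw2 = (576, 408, 672)
The requested component of w3 is 408.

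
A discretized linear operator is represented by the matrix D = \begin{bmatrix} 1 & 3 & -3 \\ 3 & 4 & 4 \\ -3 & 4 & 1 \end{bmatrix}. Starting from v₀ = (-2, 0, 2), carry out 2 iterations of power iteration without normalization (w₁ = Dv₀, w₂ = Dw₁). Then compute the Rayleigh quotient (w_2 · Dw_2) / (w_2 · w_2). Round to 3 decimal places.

w1 = Dv₀ = (1·(-2) + 3·0 + (-3)·2; 3·(-2) + 4·0 + 4·2; (-3)·(-2) + 4·0 + 1·2) = (-8, 2, 8)
w2 = Dw1 = (1·(-8) + 3·2 + (-3)·8; 3·(-8) + 4·2 + 4·8; (-3)·(-8) + 4·2 + 1·8) = (-26, 16, 40)
Dw2 = (-98, 146, 182)
w2·Dw2 = (-26)·(-98) + 16·146 + 40·182 = 12164; w2·w2 = (-26)·(-26) + 16·16 + 40·40 = 2532
λ ≈ 12164/2532 = 4.804

4.804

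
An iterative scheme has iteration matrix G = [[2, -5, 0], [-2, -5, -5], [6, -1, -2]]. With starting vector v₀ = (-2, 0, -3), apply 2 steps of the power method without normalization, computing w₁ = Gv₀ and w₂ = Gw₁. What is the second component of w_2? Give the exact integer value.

w1 = Gv₀ = (2·(-2) + (-5)·0 + 0·(-3); (-2)·(-2) + (-5)·0 + (-5)·(-3); 6·(-2) + (-1)·0 + (-2)·(-3)) = (-4, 19, -6)
w2 = Gw1 = (2·(-4) + (-5)·19 + 0·(-6); (-2)·(-4) + (-5)·19 + (-5)·(-6); 6·(-4) + (-1)·19 + (-2)·(-6)) = (-103, -57, -31)
The requested component of w2 is -57.

-57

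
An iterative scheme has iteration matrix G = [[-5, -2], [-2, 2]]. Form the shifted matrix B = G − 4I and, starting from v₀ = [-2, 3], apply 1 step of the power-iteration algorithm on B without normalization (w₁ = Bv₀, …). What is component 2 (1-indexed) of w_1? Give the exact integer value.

B = G − 4I has rows (-9, -2); (-2, -2)
w1 = Bv₀ = (12, -2)
Requested component of w1: -2

-2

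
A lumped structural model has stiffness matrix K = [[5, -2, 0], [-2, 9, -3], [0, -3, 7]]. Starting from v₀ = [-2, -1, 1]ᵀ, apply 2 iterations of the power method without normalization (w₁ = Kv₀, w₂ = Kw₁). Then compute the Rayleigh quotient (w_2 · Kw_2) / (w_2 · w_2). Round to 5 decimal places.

w1 = Kv₀ = (5·(-2) + (-2)·(-1) + 0·1; (-2)·(-2) + 9·(-1) + (-3)·1; 0·(-2) + (-3)·(-1) + 7·1) = (-8, -8, 10)
w2 = Kw1 = (5·(-8) + (-2)·(-8) + 0·10; (-2)·(-8) + 9·(-8) + (-3)·10; 0·(-8) + (-3)·(-8) + 7·10) = (-24, -86, 94)
Kw2 = (52, -1008, 916)
w2·Kw2 = (-24)·52 + (-86)·(-1008) + 94·916 = 171544; w2·w2 = (-24)·(-24) + (-86)·(-86) + 94·94 = 16808
λ ≈ 171544/16808 = 10.20609

10.20609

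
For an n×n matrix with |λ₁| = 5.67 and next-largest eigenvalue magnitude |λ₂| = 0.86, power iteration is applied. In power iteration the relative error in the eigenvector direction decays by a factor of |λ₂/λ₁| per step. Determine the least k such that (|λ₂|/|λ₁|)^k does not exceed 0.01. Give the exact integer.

3

|λ₂/λ₁| = 0.86/5.67 = 0.15168
Need k ≥ ln(0.01) / ln(0.15168) = -4.6052 / -1.8860 ≈ 2.442
Smallest integer k satisfying the bound: 3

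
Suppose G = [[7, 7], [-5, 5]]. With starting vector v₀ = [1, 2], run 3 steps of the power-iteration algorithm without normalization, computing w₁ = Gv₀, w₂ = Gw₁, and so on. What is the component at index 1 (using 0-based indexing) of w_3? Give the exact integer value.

-1310

w1 = Gv₀ = (21, 5)
w2 = Gw1 = (182, -80)
w3 = Gw2 = (714, -1310)
The requested component of w3 is -1310.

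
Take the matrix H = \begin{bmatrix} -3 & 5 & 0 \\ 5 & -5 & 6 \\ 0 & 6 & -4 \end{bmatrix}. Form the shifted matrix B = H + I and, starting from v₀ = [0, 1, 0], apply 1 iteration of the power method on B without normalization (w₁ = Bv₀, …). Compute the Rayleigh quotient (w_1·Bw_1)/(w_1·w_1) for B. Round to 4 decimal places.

μ ≈ -9.2208

B = H + I has rows (-2, 5, 0); (5, -4, 6); (0, 6, -3)
w1 = Bv₀ = ((-2)·0 + 5·1 + 0·0; 5·0 + (-4)·1 + 6·0; 0·0 + 6·1 + (-3)·0) = (5, -4, 6)
Bw1 = (-30, 77, -42)
w1·Bw1 = -710; w1·w1 = 77; μ ≈ -710/77 = -9.2208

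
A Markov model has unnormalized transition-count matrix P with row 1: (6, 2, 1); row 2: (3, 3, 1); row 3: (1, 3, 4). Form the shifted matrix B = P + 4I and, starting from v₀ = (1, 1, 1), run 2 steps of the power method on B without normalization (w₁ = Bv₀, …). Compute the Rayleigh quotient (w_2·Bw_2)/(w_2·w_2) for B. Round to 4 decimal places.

12.1241

B = P + 4I has rows (10, 2, 1); (3, 7, 1); (1, 3, 8)
w1 = Bv₀ = (13, 11, 12)
w2 = Bw1 = (164, 128, 142)
Bw2 = (2038, 1530, 1684)
w2·Bw2 = 769200; w2·w2 = 63444; μ ≈ 769200/63444 = 12.1241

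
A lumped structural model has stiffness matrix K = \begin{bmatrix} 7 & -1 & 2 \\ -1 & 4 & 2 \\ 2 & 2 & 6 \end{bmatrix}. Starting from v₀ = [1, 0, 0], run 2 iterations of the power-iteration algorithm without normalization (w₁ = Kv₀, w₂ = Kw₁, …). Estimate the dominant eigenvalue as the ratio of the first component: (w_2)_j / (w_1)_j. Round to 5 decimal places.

w1 = Kv₀ = (7, -1, 2)
w2 = Kw1 = (54, -7, 24)
Ratio at component: 54 / 7 = 7.71429

λ ≈ 7.71429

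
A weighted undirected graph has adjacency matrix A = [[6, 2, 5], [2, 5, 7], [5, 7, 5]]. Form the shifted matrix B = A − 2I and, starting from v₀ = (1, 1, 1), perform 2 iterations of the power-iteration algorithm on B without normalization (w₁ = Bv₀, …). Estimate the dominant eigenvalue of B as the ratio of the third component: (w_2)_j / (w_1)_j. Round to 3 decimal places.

12.267

B = A − 2I has rows (4, 2, 5); (2, 3, 7); (5, 7, 3)
w1 = Bv₀ = (4·1 + 2·1 + 5·1; 2·1 + 3·1 + 7·1; 5·1 + 7·1 + 3·1) = (11, 12, 15)
w2 = Bw1 = (4·11 + 2·12 + 5·15; 2·11 + 3·12 + 7·15; 5·11 + 7·12 + 3·15) = (143, 163, 184)
Ratio: 184/15 = 12.267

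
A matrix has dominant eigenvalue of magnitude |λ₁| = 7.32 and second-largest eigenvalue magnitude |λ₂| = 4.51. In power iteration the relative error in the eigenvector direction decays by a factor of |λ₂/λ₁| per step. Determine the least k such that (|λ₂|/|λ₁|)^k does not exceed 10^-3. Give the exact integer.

|λ₂/λ₁| = 4.51/7.32 = 0.61612
Need k ≥ ln(10^-3) / ln(0.61612) = -6.9078 / -0.4843 ≈ 14.263
Smallest integer k satisfying the bound: 15

15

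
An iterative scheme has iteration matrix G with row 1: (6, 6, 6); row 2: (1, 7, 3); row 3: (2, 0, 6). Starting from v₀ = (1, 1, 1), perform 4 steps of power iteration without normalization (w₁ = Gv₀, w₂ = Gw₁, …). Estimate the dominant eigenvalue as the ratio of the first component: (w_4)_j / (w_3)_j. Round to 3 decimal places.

w1 = Gv₀ = (6·1 + 6·1 + 6·1; 1·1 + 7·1 + 3·1; 2·1 + 0·1 + 6·1) = (18, 11, 8)
w2 = Gw1 = (6·18 + 6·11 + 6·8; 1·18 + 7·11 + 3·8; 2·18 + 0·11 + 6·8) = (222, 119, 84)
w3 = Gw2 = (2550, 1307, 948)
w4 = Gw3 = (28830, 14543, 10788)
Ratio at component: 28830 / 2550 = 11.306

λ ≈ 11.306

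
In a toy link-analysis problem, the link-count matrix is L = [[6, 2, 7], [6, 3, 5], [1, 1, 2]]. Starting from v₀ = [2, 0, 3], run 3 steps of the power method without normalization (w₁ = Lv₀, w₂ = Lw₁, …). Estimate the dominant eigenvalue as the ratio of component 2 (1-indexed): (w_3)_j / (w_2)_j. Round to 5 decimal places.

w1 = Lv₀ = (33, 27, 8)
w2 = Lw1 = (308, 319, 76)
w3 = Lw2 = (3018, 3185, 779)
Ratio at component: 3185 / 319 = 9.98433

λ ≈ 9.98433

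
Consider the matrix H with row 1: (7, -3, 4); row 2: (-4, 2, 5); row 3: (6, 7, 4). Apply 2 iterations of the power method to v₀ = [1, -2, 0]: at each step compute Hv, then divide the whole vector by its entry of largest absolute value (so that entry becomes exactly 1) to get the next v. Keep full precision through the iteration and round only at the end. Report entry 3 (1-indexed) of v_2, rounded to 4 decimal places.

Hv0 = (13.00000, -8.00000, -8.00000); divide by 13.00000 → v1 = (1.00000, -0.61538, -0.61538)
Hv1 = (6.38462, -8.30769, -0.76923); divide by -8.30769 → v2 = (-0.76852, 1.00000, 0.09259)
Requested entry of v2: -10/-108 = 0.0926

0.0926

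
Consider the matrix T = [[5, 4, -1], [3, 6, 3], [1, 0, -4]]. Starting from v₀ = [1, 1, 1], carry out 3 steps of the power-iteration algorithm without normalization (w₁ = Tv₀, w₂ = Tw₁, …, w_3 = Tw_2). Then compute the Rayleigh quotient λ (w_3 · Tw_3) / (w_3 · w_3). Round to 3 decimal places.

w1 = Tv₀ = (5·1 + 4·1 + (-1)·1; 3·1 + 6·1 + 3·1; 1·1 + 0·1 + (-4)·1) = (8, 12, -3)
w2 = Tw1 = (5·8 + 4·12 + (-1)·(-3); 3·8 + 6·12 + 3·(-3); 1·8 + 0·12 + (-4)·(-3)) = (91, 87, 20)
w3 = Tw2 = (783, 855, 11)
Tw3 = (7324, 7512, 739)
w3·Tw3 = 783·7324 + 855·7512 + 11·739 = 12165581; w3·w3 = 783·783 + 855·855 + 11·11 = 1344235
λ ≈ 12165581/1344235 = 9.050

λ ≈ 9.050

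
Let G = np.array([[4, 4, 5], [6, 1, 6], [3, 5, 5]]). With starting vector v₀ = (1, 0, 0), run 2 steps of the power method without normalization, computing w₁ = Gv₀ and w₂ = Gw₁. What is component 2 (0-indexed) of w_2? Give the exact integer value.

w1 = Gv₀ = (4, 6, 3)
w2 = Gw1 = (55, 48, 57)
The requested component of w2 is 57.

57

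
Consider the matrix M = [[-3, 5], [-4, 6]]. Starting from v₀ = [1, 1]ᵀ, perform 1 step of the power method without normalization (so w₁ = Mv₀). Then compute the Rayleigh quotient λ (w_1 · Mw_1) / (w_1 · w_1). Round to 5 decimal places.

w1 = Mv₀ = (2, 2)
Mw1 = (4, 4)
w1·Mw1 = 2·4 + 2·4 = 16; w1·w1 = 2·2 + 2·2 = 8
λ ≈ 16/8 = 2.00000

λ ≈ 2.00000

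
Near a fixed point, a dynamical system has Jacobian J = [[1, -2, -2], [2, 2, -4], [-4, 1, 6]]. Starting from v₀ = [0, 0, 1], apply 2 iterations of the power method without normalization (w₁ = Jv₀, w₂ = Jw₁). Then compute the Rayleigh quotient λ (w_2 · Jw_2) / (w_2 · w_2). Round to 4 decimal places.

λ ≈ 6.1351

w1 = Jv₀ = (1·0 + (-2)·0 + (-2)·1; 2·0 + 2·0 + (-4)·1; (-4)·0 + 1·0 + 6·1) = (-2, -4, 6)
w2 = Jw1 = (1·(-2) + (-2)·(-4) + (-2)·6; 2·(-2) + 2·(-4) + (-4)·6; (-4)·(-2) + 1·(-4) + 6·6) = (-6, -36, 40)
Jw2 = (-14, -244, 228)
w2·Jw2 = (-6)·(-14) + (-36)·(-244) + 40·228 = 17988; w2·w2 = (-6)·(-6) + (-36)·(-36) + 40·40 = 2932
λ ≈ 17988/2932 = 6.1351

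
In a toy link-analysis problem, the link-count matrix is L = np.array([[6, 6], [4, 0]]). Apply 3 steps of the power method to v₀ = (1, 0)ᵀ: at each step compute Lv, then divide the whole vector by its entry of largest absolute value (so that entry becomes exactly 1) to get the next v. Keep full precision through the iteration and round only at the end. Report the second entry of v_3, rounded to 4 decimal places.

0.4762

Lv0 = (6.00000, 4.00000); divide by 6.00000 → v1 = (1.00000, 0.66667)
Lv1 = (10.00000, 4.00000); divide by 10.00000 → v2 = (1.00000, 0.40000)
Lv2 = (8.40000, 4.00000); divide by 8.40000 → v3 = (1.00000, 0.47619)
Requested entry of v3: 240/504 = 0.4762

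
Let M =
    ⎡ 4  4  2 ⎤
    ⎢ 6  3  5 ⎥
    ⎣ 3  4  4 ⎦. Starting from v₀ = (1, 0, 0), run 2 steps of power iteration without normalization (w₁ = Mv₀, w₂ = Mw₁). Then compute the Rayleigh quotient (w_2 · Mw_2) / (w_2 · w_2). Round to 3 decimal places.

w1 = Mv₀ = (4, 6, 3)
w2 = Mw1 = (46, 57, 48)
Mw2 = (508, 687, 558)
w2·Mw2 = 46·508 + 57·687 + 48·558 = 89311; w2·w2 = 46·46 + 57·57 + 48·48 = 7669
λ ≈ 89311/7669 = 11.646

λ ≈ 11.646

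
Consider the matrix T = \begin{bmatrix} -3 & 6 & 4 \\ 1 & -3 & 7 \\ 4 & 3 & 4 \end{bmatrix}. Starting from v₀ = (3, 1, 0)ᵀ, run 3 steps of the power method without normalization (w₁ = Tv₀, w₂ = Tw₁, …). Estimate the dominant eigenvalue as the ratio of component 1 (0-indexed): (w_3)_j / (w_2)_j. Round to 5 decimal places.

w1 = Tv₀ = ((-3)·3 + 6·1 + 4·0; 1·3 + (-3)·1 + 7·0; 4·3 + 3·1 + 4·0) = (-3, 0, 15)
w2 = Tw1 = ((-3)·(-3) + 6·0 + 4·15; 1·(-3) + (-3)·0 + 7·15; 4·(-3) + 3·0 + 4·15) = (69, 102, 48)
w3 = Tw2 = (597, 99, 774)
Ratio at component: 99 / 102 = 0.97059

0.97059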